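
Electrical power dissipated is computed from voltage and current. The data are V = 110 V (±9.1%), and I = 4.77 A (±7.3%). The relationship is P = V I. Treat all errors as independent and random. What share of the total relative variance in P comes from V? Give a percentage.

(δP/P)² = (1·δV/V)² + (1·δI/I)²
  V term: (1×0.0910)² = 0.00828
  I term: (1×0.0730)² = 0.00533
Total = 0.0136. Share from V = 0.00828/0.0136 = 0.608.

60.8%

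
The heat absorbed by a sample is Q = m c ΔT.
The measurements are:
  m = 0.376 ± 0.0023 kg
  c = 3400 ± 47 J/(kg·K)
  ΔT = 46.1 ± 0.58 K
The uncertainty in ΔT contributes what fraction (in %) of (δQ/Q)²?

40.9%

(δQ/Q)² = (1·δm/m)² + (1·δc/c)² + (1·δΔT/ΔT)²
  m term: (1×0.00612)² = 3.74e-05
  c term: (1×0.0138)² = 0.000191
  ΔT term: (1×0.0126)² = 0.000158
Total = 0.000387. Share from ΔT = 0.000158/0.000387 = 0.409.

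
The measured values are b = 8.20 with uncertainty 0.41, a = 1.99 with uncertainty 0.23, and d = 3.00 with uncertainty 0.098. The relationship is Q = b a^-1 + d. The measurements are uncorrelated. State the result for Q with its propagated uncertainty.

Let p = b·a^-1 = 4.12. δp/p = √((1·δb/b)² + (-1·δa/a)²) = √(0.00250 + 0.0134) = 0.126, so δp = 0.519.
Q = p + d: δQ = √(δp² + δd²) = √(0.269 + 0.00960) = 0.528
Q = 7.12.

7.12 ± 0.528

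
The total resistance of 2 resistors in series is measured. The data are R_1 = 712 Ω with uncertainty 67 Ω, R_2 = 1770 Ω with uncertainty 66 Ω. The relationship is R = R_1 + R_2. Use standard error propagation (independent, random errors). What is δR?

Sums and differences: (δR)² = Σ (cᵢ δxᵢ)².
  (δR_1)² = 4490;  (δR_2)² = 4360
δR = √(8840) = 94.0 Ω

94.0 Ω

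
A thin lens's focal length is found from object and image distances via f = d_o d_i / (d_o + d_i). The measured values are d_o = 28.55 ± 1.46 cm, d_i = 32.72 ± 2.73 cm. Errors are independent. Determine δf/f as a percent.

∂f/∂d_o = (d_i/(d_o+d_i))² = 0.285;  ∂f/∂d_i = (d_o/(d_o+d_i))² = 0.217
δf = √((∂f/∂d_o · δd_o)² + (∂f/∂d_i · δd_i)²) = √(0.173 + 0.351) = 0.724 cm
f = 15.25 cm, so δf/f = 0.724/15.25 = 0.0475.

4.75%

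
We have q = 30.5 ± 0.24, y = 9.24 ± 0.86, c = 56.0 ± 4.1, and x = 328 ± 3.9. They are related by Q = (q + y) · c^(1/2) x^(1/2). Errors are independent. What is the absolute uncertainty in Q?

Let u = q + y = 39.7. δu = √(δq² + δy²) = √(0.0576 + 0.740) = 0.893, so δu/u = 0.0225.
Q is then a monomial in u, c, x:
δQ/Q = √((δu/u)² + (½·δc/c)² + (½·δx/x)²) = √(0.000505 + 0.00134 + 3.53e-05) = 0.0434
Q = 5390, so δQ = 0.0434 × 5390 = 234.

234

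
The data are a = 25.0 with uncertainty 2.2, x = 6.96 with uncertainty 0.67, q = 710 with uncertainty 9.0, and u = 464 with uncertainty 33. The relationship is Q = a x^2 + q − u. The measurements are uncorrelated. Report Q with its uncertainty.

1460 ± 259

Let p = a·x^2 = 1210. δp/p = √((1·δa/a)² + (2·δx/x)²) = √(0.00774 + 0.0371) = 0.212, so δp = 256.
Q = p + q − u: δQ = √(δp² + δq² + δu²) = √(65700 + 81.0 + 1090) = 259
Q = 1460.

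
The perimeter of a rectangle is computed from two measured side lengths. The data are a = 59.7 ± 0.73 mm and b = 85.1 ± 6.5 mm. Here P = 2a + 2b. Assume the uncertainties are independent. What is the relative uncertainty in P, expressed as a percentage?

Sums and differences: (δP)² = Σ (cᵢ δxᵢ)².
  (2·δa)² = 2.13;  (2·δb)² = 169
δP = √(171) = 13.1 mm
P = 290 mm, so δP/P = 13.1/290 = 0.0452.

4.52%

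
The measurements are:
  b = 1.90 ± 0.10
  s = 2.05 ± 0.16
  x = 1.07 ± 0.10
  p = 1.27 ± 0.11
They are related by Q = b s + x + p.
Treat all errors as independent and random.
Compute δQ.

Let w = b·s = 3.89. δw/w = √((1·δb/b)² + (1·δs/s)²) = √(0.00277 + 0.00609) = 0.0941, so δw = 0.367.
Q = w + x + p: δQ = √(δw² + δx² + δp²) = √(0.134 + 0.0100 + 0.0121) = 0.396

0.396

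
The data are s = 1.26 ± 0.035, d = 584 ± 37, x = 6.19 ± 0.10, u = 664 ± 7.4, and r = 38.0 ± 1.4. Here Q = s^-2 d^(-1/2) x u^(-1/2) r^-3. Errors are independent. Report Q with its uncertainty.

Since Q is a product/quotient, work with relative uncertainties:
  (-2·δs/s)² = (-2×0.0278)² = 0.00309;  (−½·δd/d)² = (-0.5×0.0634)² = 0.00100;  (1·δx/x)² = (1×0.0162)² = 0.000261;  (−½·δu/u)² = (-0.5×0.0111)² = 3.11e-05;  (-3·δr/r)² = (-3×0.0368)² = 0.0122
δQ/Q = √(0.0166) = 0.129
Q = 1.14e-07, so δQ = 0.129 × 1.14e-07 = 1.47e-08.

(1.14 ± 0.147) × 10^-7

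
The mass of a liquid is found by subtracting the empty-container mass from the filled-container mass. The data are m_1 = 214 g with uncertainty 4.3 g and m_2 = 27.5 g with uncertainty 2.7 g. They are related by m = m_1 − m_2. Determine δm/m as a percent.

2.72%

Absolute uncertainties add in quadrature for a linear combination:
  (δm_1)² = 18.5;  (δm_2)² = 7.29
δm = √(25.8) = 5.08 g
m = 186 g, so δm/m = 5.08/186 = 0.0272.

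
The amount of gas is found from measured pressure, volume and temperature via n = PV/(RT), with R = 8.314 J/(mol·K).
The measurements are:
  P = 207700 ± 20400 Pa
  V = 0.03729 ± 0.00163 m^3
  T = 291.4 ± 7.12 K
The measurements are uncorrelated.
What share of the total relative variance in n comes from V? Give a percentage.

(δn/n)² = (1·δP/P)² + (1·δV/V)² + (-1·δT/T)²
  P term: (1×0.0982)² = 0.00965
  V term: (1×0.0437)² = 0.00191
  T term: (-1×0.0244)² = 0.000597
Total = 0.0122. Share from V = 0.00191/0.0122 = 0.157.

15.7%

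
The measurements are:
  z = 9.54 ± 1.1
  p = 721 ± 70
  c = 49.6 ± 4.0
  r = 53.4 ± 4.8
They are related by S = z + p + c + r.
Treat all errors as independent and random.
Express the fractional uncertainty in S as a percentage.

Sums and differences: (δS)² = Σ (cᵢ δxᵢ)².
  (δz)² = 1.21;  (δp)² = 4900;  (δc)² = 16.0;  (δr)² = 23.0
δS = √(4940) = 70.3
S = 834, so δS/S = 70.3/834 = 0.0843.

8.43%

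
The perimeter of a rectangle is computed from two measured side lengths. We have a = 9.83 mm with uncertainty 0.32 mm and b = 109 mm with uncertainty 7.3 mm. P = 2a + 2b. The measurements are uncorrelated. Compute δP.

P is a linear combination, so absolute uncertainties add in quadrature:
  (2·δa)² = 0.410;  (2·δb)² = 213
δP = √(214) = 14.6 mm

14.6 mm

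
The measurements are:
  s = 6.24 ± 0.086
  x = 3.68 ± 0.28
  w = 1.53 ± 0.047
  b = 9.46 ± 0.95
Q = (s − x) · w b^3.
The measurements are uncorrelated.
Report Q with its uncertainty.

3320 ± 1070

Let u = s − x = 2.56. δu = √(δs² + δx²) = √(0.00740 + 0.0784) = 0.293, so δu/u = 0.114.
Q is then a monomial in u, w, b:
δQ/Q = √((δu/u)² + (1·δw/w)² + (3·δb/b)²) = √(0.0131 + 0.000944 + 0.0908) = 0.324
Q = 3320, so δQ = 0.324 × 3320 = 1070.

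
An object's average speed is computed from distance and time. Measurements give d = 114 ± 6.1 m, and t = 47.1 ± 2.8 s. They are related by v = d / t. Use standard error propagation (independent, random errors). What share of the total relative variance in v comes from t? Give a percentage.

55.2%

(δv/v)² = (1·δd/d)² + (-1·δt/t)²
  d term: (1×0.0535)² = 0.00286
  t term: (-1×0.0594)² = 0.00353
Total = 0.00640. Share from t = 0.00353/0.00640 = 0.552.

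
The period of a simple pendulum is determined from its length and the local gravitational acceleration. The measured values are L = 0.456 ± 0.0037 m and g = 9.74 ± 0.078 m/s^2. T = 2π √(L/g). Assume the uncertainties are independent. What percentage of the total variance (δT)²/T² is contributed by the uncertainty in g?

(δT/T)² = (½·δL/L)² + (−½·δg/g)²
  L term: (0.5×0.00811)² = 1.65e-05
  g term: (-0.5×0.00801)² = 1.6e-05
Total = 3.25e-05. Share from g = 1.6e-05/3.25e-05 = 0.493.

49.3%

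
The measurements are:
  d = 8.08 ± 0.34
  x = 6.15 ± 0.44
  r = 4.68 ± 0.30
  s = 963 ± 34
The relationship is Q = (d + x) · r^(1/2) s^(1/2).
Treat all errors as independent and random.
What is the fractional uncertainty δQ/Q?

0.0535

Let u = d + x = 14.2. δu = √(δd² + δx²) = √(0.116 + 0.194) = 0.556, so δu/u = 0.0391.
Q is then a monomial in u, r, s:
δQ/Q = √((δu/u)² + (½·δr/r)² + (½·δs/s)²) = √(0.00153 + 0.00103 + 0.000312) = 0.0535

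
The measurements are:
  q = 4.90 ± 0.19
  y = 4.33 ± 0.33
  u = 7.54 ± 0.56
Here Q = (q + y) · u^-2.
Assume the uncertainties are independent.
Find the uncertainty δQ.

Let w = q + y = 9.23. δw = √(δq² + δy²) = √(0.0361 + 0.109) = 0.381, so δw/w = 0.0413.
Q is then a monomial in w, u:
δQ/Q = √((δw/w)² + (-2·δu/u)²) = √(0.00170 + 0.0221) = 0.154
Q = 0.162, so δQ = 0.154 × 0.162 = 0.0250.

0.0250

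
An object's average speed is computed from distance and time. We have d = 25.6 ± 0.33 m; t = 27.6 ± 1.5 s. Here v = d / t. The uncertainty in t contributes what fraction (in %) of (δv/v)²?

(δv/v)² = (1·δd/d)² + (-1·δt/t)²
  d term: (1×0.0129)² = 0.000166
  t term: (-1×0.0543)² = 0.00295
Total = 0.00312. Share from t = 0.00295/0.00312 = 0.947.

94.7%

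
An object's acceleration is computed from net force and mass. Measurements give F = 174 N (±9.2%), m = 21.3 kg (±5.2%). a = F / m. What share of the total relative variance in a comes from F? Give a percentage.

(δa/a)² = (1·δF/F)² + (-1·δm/m)²
  F term: (1×0.0920)² = 0.00846
  m term: (-1×0.0520)² = 0.00270
Total = 0.0112. Share from F = 0.00846/0.0112 = 0.758.

75.8%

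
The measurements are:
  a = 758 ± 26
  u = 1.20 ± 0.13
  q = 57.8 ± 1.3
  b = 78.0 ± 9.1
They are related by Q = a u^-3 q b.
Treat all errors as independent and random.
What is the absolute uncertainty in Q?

6.88e+05

Since Q is a product/quotient, work with relative uncertainties:
  (1·δa/a)² = (1×0.0343)² = 0.00118;  (-3·δu/u)² = (-3×0.108)² = 0.106;  (1·δq/q)² = (1×0.0225)² = 0.000506;  (1·δb/b)² = (1×0.117)² = 0.0136
δQ/Q = √(0.121) = 0.348
Q = 1.98e+06, so δQ = 0.348 × 1.98e+06 = 6.88e+05.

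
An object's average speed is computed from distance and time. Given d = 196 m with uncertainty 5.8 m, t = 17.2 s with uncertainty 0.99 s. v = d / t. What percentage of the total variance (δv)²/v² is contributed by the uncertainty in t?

(δv/v)² = (1·δd/d)² + (-1·δt/t)²
  d term: (1×0.0296)² = 0.000876
  t term: (-1×0.0576)² = 0.00331
Total = 0.00419. Share from t = 0.00331/0.00419 = 0.791.

79.1%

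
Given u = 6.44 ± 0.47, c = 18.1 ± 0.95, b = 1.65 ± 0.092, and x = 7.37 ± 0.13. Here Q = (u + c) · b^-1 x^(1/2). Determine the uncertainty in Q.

Let w = u + c = 24.5. δw = √(δu² + δc²) = √(0.221 + 0.902) = 1.06, so δw/w = 0.0432.
Q is then a monomial in w, b, x:
δQ/Q = √((δw/w)² + (-1·δb/b)² + (½·δx/x)²) = √(0.00187 + 0.00311 + 7.78e-05) = 0.0711
Q = 40.4, so δQ = 0.0711 × 40.4 = 2.87.

2.87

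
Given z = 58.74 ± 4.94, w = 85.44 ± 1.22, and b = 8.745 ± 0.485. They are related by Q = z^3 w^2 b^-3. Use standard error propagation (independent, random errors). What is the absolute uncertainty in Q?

Products/powers → add relative errors in quadrature, weighted by exponent:
  (3·δz/z)² = (3×0.0841)² = 0.0637;  (2·δw/w)² = (2×0.0143)² = 0.000816;  (-3·δb/b)² = (-3×0.0555)² = 0.0277
δQ/Q = √(0.0922) = 0.304
Q = 2.212e+06, so δQ = 0.304 × 2.212e+06 = 6.72e+05.

6.72e+05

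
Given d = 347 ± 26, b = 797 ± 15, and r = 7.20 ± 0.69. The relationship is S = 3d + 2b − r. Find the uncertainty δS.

83.6

Each term contributes (cᵢ δxᵢ)² to (δS)²:
  (3·δd)² = 6080;  (2·δb)² = 900;  (δr)² = 0.476
δS = √(6980) = 83.6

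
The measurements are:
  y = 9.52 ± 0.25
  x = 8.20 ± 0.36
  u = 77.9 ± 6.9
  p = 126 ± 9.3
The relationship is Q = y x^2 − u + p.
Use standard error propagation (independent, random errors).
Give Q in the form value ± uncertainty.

Let w = y·x^2 = 640. δw/w = √((1·δy/y)² + (2·δx/x)²) = √(0.000690 + 0.00771) = 0.0916, so δw = 58.7.
Q = w − u + p: δQ = √(δw² + δu² + δp²) = √(3440 + 47.6 + 86.5) = 59.8
Q = 688.

688 ± 59.8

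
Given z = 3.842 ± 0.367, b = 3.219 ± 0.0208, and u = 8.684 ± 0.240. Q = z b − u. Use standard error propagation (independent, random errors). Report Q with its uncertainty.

3.683 ± 1.21

Let p = z·b = 12.37. δp/p = √((1·δz/z)² + (1·δb/b)²) = √(0.00912 + 4.18e-05) = 0.0957, so δp = 1.18.
Q = p − u: δQ = √(δp² + δu²) = √(1.40 + 0.0576) = 1.21
Q = 3.683.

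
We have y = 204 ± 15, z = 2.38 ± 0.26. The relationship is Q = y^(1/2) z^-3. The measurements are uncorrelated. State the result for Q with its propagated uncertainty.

For a monomial Q ∝ y^(1/2), z^-3, fractional errors add in quadrature:
  (½·δy/y)² = (0.5×0.0735)² = 0.00135;  (-3·δz/z)² = (-3×0.109)² = 0.107
δQ/Q = √(0.109) = 0.330
Q = 1.06, so δQ = 0.330 × 1.06 = 0.349.

1.06 ± 0.349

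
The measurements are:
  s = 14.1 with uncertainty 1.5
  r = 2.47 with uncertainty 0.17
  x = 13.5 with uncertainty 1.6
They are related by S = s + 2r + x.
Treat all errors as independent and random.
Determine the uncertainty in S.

Absolute uncertainties add in quadrature for a linear combination:
  (δs)² = 2.25;  (2·δr)² = 0.116;  (δx)² = 2.56
δS = √(4.93) = 2.22

2.22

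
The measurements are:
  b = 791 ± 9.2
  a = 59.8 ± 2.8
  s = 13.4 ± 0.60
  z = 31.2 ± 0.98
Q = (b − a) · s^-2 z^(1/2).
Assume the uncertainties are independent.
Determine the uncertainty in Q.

Let u = b − a = 731. δu = √(δb² + δa²) = √(84.6 + 7.84) = 9.62, so δu/u = 0.0132.
Q is then a monomial in u, s, z:
δQ/Q = √((δu/u)² + (-2·δs/s)² + (½·δz/z)²) = √(0.000173 + 0.00802 + 0.000247) = 0.0919
Q = 22.7, so δQ = 0.0919 × 22.7 = 2.09.

2.09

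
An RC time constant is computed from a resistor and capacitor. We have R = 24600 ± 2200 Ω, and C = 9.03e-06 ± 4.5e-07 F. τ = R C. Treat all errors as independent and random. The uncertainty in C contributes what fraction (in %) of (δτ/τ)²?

(δτ/τ)² = (1·δR/R)² + (1·δC/C)²
  R term: (1×0.0894)² = 0.00800
  C term: (1×0.0498)² = 0.00248
Total = 0.0105. Share from C = 0.00248/0.0105 = 0.237.

23.7%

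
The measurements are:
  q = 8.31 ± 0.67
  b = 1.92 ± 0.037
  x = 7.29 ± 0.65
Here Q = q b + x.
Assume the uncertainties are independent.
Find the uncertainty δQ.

1.47

Let p = q·b = 16.0. δp/p = √((1·δq/q)² + (1·δb/b)²) = √(0.00650 + 0.000371) = 0.0829, so δp = 1.32.
Q = p + x: δQ = √(δp² + δx²) = √(1.75 + 0.423) = 1.47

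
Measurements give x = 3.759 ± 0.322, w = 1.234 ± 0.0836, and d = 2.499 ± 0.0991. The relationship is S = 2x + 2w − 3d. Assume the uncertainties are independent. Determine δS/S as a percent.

29.3%

S is a linear combination, so absolute uncertainties add in quadrature:
  (2·δx)² = 0.415;  (2·δw)² = 0.0280;  (3·δd)² = 0.0884
δS = √(0.531) = 0.729
S = 2.489, so δS/S = 0.729/2.489 = 0.293.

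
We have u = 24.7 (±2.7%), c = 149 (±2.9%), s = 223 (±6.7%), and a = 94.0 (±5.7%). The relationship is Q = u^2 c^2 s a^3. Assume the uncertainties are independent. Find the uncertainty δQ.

5.02e+14

Each factor contributes (exponent × relative error)² to (δQ/Q)²:
  (2·δu/u)² = (2×0.0270)² = 0.00292;  (2·δc/c)² = (2×0.0290)² = 0.00336;  (1·δs/s)² = (1×0.0670)² = 0.00449;  (3·δa/a)² = (3×0.0570)² = 0.0292
δQ/Q = √(0.0400) = 0.200
Q = 2.51e+15, so δQ = 0.200 × 2.51e+15 = 5.02e+14.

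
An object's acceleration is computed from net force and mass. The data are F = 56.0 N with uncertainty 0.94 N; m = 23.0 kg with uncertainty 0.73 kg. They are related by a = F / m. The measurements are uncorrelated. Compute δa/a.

0.0359

Each factor contributes (exponent × relative error)² to (δa/a)²:
  (1·δF/F)² = (1×0.0168)² = 0.000282;  (-1·δm/m)² = (-1×0.0317)² = 0.00101
δa/a = √(0.00129) = 0.0359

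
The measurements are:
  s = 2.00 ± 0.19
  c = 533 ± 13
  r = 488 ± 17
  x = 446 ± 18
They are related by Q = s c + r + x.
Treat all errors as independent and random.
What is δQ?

107

Let p = s·c = 1070. δp/p = √((1·δs/s)² + (1·δc/c)²) = √(0.00903 + 0.000595) = 0.0981, so δp = 105.
Q = p + r + x: δQ = √(δp² + δr² + δx²) = √(10900 + 289 + 324) = 107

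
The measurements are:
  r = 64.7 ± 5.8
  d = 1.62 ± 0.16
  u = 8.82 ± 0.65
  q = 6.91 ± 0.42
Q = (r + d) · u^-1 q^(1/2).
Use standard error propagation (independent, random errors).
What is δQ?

Let w = r + d = 66.3. δw = √(δr² + δd²) = √(33.6 + 0.0256) = 5.80, so δw/w = 0.0875.
Q is then a monomial in w, u, q:
δQ/Q = √((δw/w)² + (-1·δu/u)² + (½·δq/q)²) = √(0.00765 + 0.00543 + 0.000924) = 0.118
Q = 19.8, so δQ = 0.118 × 19.8 = 2.34.

2.34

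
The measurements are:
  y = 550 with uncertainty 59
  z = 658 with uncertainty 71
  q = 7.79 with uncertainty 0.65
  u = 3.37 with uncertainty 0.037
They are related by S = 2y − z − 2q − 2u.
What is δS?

138

Each term contributes (cᵢ δxᵢ)² to (δS)²:
  (2·δy)² = 13900;  (δz)² = 5040;  (2·δq)² = 1.69;  (2·δu)² = 0.00548
δS = √(19000) = 138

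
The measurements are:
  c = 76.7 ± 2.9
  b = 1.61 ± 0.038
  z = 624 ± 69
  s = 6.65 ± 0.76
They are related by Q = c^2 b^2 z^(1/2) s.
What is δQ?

Each factor contributes (exponent × relative error)² to (δQ/Q)²:
  (2·δc/c)² = (2×0.0378)² = 0.00572;  (2·δb/b)² = (2×0.0236)² = 0.00223;  (½·δz/z)² = (0.5×0.111)² = 0.00306;  (1·δs/s)² = (1×0.114)² = 0.0131
δQ/Q = √(0.0241) = 0.155
Q = 2.53e+06, so δQ = 0.155 × 2.53e+06 = 3.93e+05.

3.93e+05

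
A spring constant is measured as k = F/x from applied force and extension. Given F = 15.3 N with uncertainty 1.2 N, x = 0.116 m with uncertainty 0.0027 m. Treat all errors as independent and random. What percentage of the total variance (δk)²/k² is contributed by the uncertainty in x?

(δk/k)² = (1·δF/F)² + (-1·δx/x)²
  F term: (1×0.0784)² = 0.00615
  x term: (-1×0.0233)² = 0.000542
Total = 0.00669. Share from x = 0.000542/0.00669 = 0.0809.

8.09%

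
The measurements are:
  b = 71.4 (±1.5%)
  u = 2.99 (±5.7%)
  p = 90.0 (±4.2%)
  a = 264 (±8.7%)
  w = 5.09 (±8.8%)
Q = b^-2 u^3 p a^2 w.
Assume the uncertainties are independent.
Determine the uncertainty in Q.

44300

Each factor contributes (exponent × relative error)² to (δQ/Q)²:
  (-2·δb/b)² = (-2×0.0150)² = 0.000900;  (3·δu/u)² = (3×0.0570)² = 0.0292;  (1·δp/p)² = (1×0.0420)² = 0.00176;  (2·δa/a)² = (2×0.0870)² = 0.0303;  (1·δw/w)² = (1×0.0880)² = 0.00774
δQ/Q = √(0.0699) = 0.264
Q = 1.67e+05, so δQ = 0.264 × 1.67e+05 = 44300.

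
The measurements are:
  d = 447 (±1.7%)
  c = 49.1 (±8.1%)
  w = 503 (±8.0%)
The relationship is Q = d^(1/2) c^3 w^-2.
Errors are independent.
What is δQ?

Relative error in a monomial: (δQ/Q)² = Σ (nᵢ · δxᵢ/xᵢ)².
  (½·δd/d)² = (0.5×0.0170)² = 7.23e-05;  (3·δc/c)² = (3×0.0810)² = 0.0590;  (-2·δw/w)² = (-2×0.0800)² = 0.0256
δQ/Q = √(0.0847) = 0.291
Q = 9.89, so δQ = 0.291 × 9.89 = 2.88.

2.88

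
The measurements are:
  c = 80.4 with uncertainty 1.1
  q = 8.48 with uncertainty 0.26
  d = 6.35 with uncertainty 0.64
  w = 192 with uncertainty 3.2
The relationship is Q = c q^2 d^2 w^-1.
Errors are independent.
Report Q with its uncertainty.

Products/powers → add relative errors in quadrature, weighted by exponent:
  (1·δc/c)² = (1×0.0137)² = 0.000187;  (2·δq/q)² = (2×0.0307)² = 0.00376;  (2·δd/d)² = (2×0.101)² = 0.0406;  (-1·δw/w)² = (-1×0.0167)² = 0.000278
δQ/Q = √(0.0449) = 0.212
Q = 1210, so δQ = 0.212 × 1210 = 257.

1210 ± 257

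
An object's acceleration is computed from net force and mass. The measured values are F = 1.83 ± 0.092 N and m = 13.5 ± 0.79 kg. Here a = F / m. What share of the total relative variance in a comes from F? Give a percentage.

(δa/a)² = (1·δF/F)² + (-1·δm/m)²
  F term: (1×0.0503)² = 0.00253
  m term: (-1×0.0585)² = 0.00342
Total = 0.00595. Share from F = 0.00253/0.00595 = 0.425.

42.5%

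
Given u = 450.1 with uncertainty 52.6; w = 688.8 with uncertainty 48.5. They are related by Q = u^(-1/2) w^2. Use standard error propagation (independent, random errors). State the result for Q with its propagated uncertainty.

Each factor contributes (exponent × relative error)² to (δQ/Q)²:
  (−½·δu/u)² = (-0.5×0.117)² = 0.00341;  (2·δw/w)² = (2×0.0704)² = 0.0198
δQ/Q = √(0.0232) = 0.152
Q = 22360, so δQ = 0.152 × 22360 = 3410.

22360 ± 3410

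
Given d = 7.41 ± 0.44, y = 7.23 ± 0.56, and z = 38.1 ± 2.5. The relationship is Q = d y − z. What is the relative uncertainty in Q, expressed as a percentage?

Let p = d·y = 53.6. δp/p = √((1·δd/d)² + (1·δy/y)²) = √(0.00353 + 0.00600) = 0.0976, so δp = 5.23.
Q = p − z: δQ = √(δp² + δz²) = √(27.3 + 6.25) = 5.80
Q = 15.5, so δQ/Q = 5.80/15.5 = 0.375.

37.5%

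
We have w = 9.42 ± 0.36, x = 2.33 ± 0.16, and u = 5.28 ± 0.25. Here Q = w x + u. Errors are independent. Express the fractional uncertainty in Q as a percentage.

Let p = w·x = 21.9. δp/p = √((1·δw/w)² + (1·δx/x)²) = √(0.00146 + 0.00472) = 0.0786, so δp = 1.72.
Q = p + u: δQ = √(δp² + δu²) = √(2.98 + 0.0625) = 1.74
Q = 27.2, so δQ/Q = 1.74/27.2 = 0.0640.

6.40%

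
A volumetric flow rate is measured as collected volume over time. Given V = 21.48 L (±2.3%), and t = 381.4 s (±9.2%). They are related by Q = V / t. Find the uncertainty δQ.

0.00534 L/s

Each factor contributes (exponent × relative error)² to (δQ/Q)²:
  (1·δV/V)² = (1×0.0230)² = 0.000529;  (-1·δt/t)² = (-1×0.0920)² = 0.00846
δQ/Q = √(0.00899) = 0.0948
Q = 0.05632 L/s, so δQ = 0.0948 × 0.05632 = 0.00534 L/s.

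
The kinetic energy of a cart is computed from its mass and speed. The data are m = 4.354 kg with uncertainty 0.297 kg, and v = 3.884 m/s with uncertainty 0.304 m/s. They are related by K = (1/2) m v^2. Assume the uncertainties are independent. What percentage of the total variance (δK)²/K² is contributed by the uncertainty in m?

16.0%

(δK/K)² = (1·δm/m)² + (2·δv/v)²
  m term: (1×0.0682)² = 0.00465
  v term: (2×0.0783)² = 0.0245
Total = 0.0292. Share from m = 0.00465/0.0292 = 0.160.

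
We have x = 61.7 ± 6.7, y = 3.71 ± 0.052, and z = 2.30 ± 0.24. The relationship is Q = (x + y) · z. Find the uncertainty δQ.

22.0

Let u = x + y = 65.4. δu = √(δx² + δy²) = √(44.9 + 0.00270) = 6.70, so δu/u = 0.102.
Q is then a monomial in u, z:
δQ/Q = √((δu/u)² + (1·δz/z)²) = √(0.0105 + 0.0109) = 0.146
Q = 150, so δQ = 0.146 × 150 = 22.0.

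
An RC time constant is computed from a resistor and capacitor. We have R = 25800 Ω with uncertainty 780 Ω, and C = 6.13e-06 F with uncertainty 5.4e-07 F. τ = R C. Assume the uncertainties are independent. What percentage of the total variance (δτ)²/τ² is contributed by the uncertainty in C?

89.5%

(δτ/τ)² = (1·δR/R)² + (1·δC/C)²
  R term: (1×0.0302)² = 0.000914
  C term: (1×0.0881)² = 0.00776
Total = 0.00867. Share from C = 0.00776/0.00867 = 0.895.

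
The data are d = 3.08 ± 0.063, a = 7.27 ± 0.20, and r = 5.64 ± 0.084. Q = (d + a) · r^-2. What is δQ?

Let u = d + a = 10.3. δu = √(δd² + δa²) = √(0.00397 + 0.0400) = 0.210, so δu/u = 0.0203.
Q is then a monomial in u, r:
δQ/Q = √((δu/u)² + (-2·δr/r)²) = √(0.000410 + 0.000887) = 0.0360
Q = 0.325, so δQ = 0.0360 × 0.325 = 0.0117.

0.0117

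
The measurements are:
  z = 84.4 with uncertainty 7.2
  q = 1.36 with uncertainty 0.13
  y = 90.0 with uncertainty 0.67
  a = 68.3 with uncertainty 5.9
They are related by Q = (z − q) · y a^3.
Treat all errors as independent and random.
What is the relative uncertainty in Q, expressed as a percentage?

27.3%

Let u = z − q = 83.0. δu = √(δz² + δq²) = √(51.8 + 0.0169) = 7.20, so δu/u = 0.0867.
Q is then a monomial in u, y, a:
δQ/Q = √((δu/u)² + (1·δy/y)² + (3·δa/a)²) = √(0.00752 + 5.54e-05 + 0.0672) = 0.273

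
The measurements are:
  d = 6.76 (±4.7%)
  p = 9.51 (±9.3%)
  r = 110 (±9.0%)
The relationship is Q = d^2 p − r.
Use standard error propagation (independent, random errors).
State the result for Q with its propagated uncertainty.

325 ± 58.3

Let w = d^2·p = 435. δw/w = √((2·δd/d)² + (1·δp/p)²) = √(0.00884 + 0.00865) = 0.132, so δw = 57.5.
Q = w − r: δQ = √(δw² + δr²) = √(3300 + 98.0) = 58.3
Q = 325.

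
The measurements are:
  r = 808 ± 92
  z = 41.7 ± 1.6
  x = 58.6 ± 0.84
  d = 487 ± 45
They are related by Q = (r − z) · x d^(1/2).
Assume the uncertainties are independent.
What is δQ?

Let u = r − z = 766. δu = √(δr² + δz²) = √(8460 + 2.56) = 92.0, so δu/u = 0.120.
Q is then a monomial in u, x, d:
δQ/Q = √((δu/u)² + (1·δx/x)² + (½·δd/d)²) = √(0.0144 + 0.000205 + 0.00213) = 0.129
Q = 9.91e+05, so δQ = 0.129 × 9.91e+05 = 1.28e+05.

1.28e+05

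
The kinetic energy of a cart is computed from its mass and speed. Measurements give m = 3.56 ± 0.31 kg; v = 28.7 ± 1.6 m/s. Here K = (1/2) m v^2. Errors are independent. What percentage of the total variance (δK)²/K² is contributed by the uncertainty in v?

62.1%

(δK/K)² = (1·δm/m)² + (2·δv/v)²
  m term: (1×0.0871)² = 0.00758
  v term: (2×0.0557)² = 0.0124
Total = 0.0200. Share from v = 0.0124/0.0200 = 0.621.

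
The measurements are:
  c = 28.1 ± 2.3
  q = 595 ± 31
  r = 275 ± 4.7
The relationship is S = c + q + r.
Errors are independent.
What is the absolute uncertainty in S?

Absolute uncertainties add in quadrature for a linear combination:
  (δc)² = 5.29;  (δq)² = 961;  (δr)² = 22.1
δS = √(988) = 31.4

31.4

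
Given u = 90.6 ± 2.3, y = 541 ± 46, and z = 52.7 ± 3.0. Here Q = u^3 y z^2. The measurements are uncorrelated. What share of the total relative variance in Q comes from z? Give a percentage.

(δQ/Q)² = (3·δu/u)² + (1·δy/y)² + (2·δz/z)²
  u term: (3×0.0254)² = 0.00580
  y term: (1×0.0850)² = 0.00723
  z term: (2×0.0569)² = 0.0130
Total = 0.0260. Share from z = 0.0130/0.0260 = 0.499.

49.9%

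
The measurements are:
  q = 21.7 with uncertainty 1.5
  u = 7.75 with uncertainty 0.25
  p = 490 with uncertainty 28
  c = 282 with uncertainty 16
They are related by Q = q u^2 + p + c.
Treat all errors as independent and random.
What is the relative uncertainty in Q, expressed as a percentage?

6.14%

Let w = q·u^2 = 1300. δw/w = √((1·δq/q)² + (2·δu/u)²) = √(0.00478 + 0.00416) = 0.0946, so δw = 123.
Q = w + p + c: δQ = √(δw² + δp² + δc²) = √(15200 + 784 + 256) = 127
Q = 2080, so δQ/Q = 127/2080 = 0.0614.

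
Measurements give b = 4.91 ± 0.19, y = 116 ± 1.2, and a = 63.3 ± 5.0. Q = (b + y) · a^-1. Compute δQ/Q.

Let u = b + y = 121. δu = √(δb² + δy²) = √(0.0361 + 1.44) = 1.21, so δu/u = 0.0100.
Q is then a monomial in u, a:
δQ/Q = √((δu/u)² + (-1·δa/a)²) = √(0.000101 + 0.00624) = 0.0796

0.0796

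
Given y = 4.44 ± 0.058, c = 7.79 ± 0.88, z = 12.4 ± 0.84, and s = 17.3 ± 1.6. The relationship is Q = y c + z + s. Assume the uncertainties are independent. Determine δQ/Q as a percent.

Let p = y·c = 34.6. δp/p = √((1·δy/y)² + (1·δc/c)²) = √(0.000171 + 0.0128) = 0.114, so δp = 3.93.
Q = p + z + s: δQ = √(δp² + δz² + δs²) = √(15.5 + 0.706 + 2.56) = 4.33
Q = 64.3, so δQ/Q = 4.33/64.3 = 0.0673.

6.73%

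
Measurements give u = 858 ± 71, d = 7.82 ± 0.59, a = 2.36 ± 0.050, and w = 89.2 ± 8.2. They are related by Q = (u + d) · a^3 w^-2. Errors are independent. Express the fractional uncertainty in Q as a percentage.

21.1%

Let h = u + d = 866. δh = √(δu² + δd²) = √(5040 + 0.348) = 71.0, so δh/h = 0.0820.
Q is then a monomial in h, a, w:
δQ/Q = √((δh/h)² + (3·δa/a)² + (-2·δw/w)²) = √(0.00672 + 0.00404 + 0.0338) = 0.211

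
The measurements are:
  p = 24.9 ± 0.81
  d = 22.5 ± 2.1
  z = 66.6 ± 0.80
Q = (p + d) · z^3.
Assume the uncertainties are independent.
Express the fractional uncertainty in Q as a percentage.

Let u = p + d = 47.4. δu = √(δp² + δd²) = √(0.656 + 4.41) = 2.25, so δu/u = 0.0475.
Q is then a monomial in u, z:
δQ/Q = √((δu/u)² + (3·δz/z)²) = √(0.00225 + 0.00130) = 0.0596

5.96%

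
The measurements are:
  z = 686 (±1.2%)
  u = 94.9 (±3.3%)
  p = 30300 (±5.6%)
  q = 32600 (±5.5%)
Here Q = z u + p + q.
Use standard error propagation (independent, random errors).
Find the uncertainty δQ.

Let w = z·u = 65100. δw/w = √((1·δz/z)² + (1·δu/u)²) = √(0.000144 + 0.00109) = 0.0351, so δw = 2290.
Q = w + p + q: δQ = √(δw² + δp² + δq²) = √(5.23e+06 + 2.88e+06 + 3.21e+06) = 3360

3360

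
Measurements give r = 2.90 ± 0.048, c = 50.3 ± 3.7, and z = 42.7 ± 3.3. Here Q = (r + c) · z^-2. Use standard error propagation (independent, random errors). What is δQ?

0.00495

Let u = r + c = 53.2. δu = √(δr² + δc²) = √(0.00230 + 13.7) = 3.70, so δu/u = 0.0696.
Q is then a monomial in u, z:
δQ/Q = √((δu/u)² + (-2·δz/z)²) = √(0.00484 + 0.0239) = 0.169
Q = 0.0292, so δQ = 0.169 × 0.0292 = 0.00495.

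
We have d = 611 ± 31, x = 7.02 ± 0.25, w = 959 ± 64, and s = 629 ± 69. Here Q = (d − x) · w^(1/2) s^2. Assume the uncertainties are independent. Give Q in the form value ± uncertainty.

Let u = d − x = 604. δu = √(δd² + δx²) = √(961 + 0.0625) = 31.0, so δu/u = 0.0513.
Q is then a monomial in u, w, s:
δQ/Q = √((δu/u)² + (½·δw/w)² + (2·δs/s)²) = √(0.00263 + 0.00111 + 0.0481) = 0.228
Q = 7.4e+09, so δQ = 0.228 × 7.4e+09 = 1.69e+09.

(7.40 ± 1.69) × 10^9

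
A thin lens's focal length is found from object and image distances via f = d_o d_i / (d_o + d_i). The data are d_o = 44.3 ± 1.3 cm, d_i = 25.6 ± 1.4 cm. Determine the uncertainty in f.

0.589 cm

∂f/∂d_o = (d_i/(d_o+d_i))² = 0.134;  ∂f/∂d_i = (d_o/(d_o+d_i))² = 0.402
δf = √((∂f/∂d_o · δd_o)² + (∂f/∂d_i · δd_i)²) = √(0.0304 + 0.316) = 0.589 cm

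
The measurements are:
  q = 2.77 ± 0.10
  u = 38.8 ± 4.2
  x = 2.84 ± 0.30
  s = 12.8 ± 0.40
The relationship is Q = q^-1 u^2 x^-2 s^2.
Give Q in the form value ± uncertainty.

Since Q is a product/quotient, work with relative uncertainties:
  (-1·δq/q)² = (-1×0.0361)² = 0.00130;  (2·δu/u)² = (2×0.108)² = 0.0469;  (-2·δx/x)² = (-2×0.106)² = 0.0446;  (2·δs/s)² = (2×0.0312)² = 0.00391
δQ/Q = √(0.0967) = 0.311
Q = 11000, so δQ = 0.311 × 11000 = 3430.

11000 ± 3430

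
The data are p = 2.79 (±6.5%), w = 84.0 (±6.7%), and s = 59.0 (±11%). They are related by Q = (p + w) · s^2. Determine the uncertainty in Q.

69300

Let u = p + w = 86.8. δu = √(δp² + δw²) = √(0.0329 + 31.7) = 5.63, so δu/u = 0.0649.
Q is then a monomial in u, s:
δQ/Q = √((δu/u)² + (2·δs/s)²) = √(0.00421 + 0.0484) = 0.229
Q = 3.02e+05, so δQ = 0.229 × 3.02e+05 = 69300.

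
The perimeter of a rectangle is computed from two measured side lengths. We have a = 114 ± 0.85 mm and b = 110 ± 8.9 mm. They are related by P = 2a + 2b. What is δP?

P is a linear combination, so absolute uncertainties add in quadrature:
  (2·δa)² = 2.89;  (2·δb)² = 317
δP = √(320) = 17.9 mm

17.9 mm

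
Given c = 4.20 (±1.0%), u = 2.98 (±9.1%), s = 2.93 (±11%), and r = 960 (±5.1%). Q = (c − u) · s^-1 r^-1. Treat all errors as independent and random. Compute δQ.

Let w = c − u = 1.22. δw = √(δc² + δu²) = √(0.00176 + 0.0735) = 0.274, so δw/w = 0.225.
Q is then a monomial in w, s, r:
δQ/Q = √((δw/w)² + (-1·δs/s)² + (-1·δr/r)²) = √(0.0506 + 0.0121 + 0.00260) = 0.256
Q = 0.000434, so δQ = 0.256 × 0.000434 = 0.000111.

0.000111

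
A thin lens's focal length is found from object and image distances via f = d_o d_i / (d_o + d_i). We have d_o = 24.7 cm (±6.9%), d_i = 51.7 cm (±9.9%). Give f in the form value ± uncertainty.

∂f/∂d_o = (d_i/(d_o+d_i))² = 0.458;  ∂f/∂d_i = (d_o/(d_o+d_i))² = 0.105
δf = √((∂f/∂d_o · δd_o)² + (∂f/∂d_i · δd_i)²) = √(0.609 + 0.286) = 0.946 cm
f = 16.7 cm.

16.7 ± 0.946 cm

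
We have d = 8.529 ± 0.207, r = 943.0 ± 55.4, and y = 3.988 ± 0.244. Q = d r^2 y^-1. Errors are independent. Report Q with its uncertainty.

Since Q is a product/quotient, work with relative uncertainties:
  (1·δd/d)² = (1×0.0243)² = 0.000589;  (2·δr/r)² = (2×0.0587)² = 0.0138;  (-1·δy/y)² = (-1×0.0612)² = 0.00374
δQ/Q = √(0.0181) = 0.135
Q = 1.902e+06, so δQ = 0.135 × 1.902e+06 = 2.56e+05.

(1.902 ± 0.256) × 10^6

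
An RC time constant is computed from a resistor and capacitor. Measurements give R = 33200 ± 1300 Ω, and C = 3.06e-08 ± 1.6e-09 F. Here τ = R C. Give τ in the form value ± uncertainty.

Each factor contributes (exponent × relative error)² to (δτ/τ)²:
  (1·δR/R)² = (1×0.0392)² = 0.00153;  (1·δC/C)² = (1×0.0523)² = 0.00273
δτ/τ = √(0.00427) = 0.0653
τ = 0.00102 s, so δτ = 0.0653 × 0.00102 = 6.64e-05 s.

(1.02 ± 0.0664) × 10^-3 s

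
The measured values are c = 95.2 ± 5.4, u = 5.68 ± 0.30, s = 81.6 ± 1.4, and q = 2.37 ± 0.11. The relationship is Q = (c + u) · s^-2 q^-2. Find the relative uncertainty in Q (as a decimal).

0.113

Let w = c + u = 101. δw = √(δc² + δu²) = √(29.2 + 0.0900) = 5.41, so δw/w = 0.0536.
Q is then a monomial in w, s, q:
δQ/Q = √((δw/w)² + (-2·δs/s)² + (-2·δq/q)²) = √(0.00287 + 0.00118 + 0.00862) = 0.113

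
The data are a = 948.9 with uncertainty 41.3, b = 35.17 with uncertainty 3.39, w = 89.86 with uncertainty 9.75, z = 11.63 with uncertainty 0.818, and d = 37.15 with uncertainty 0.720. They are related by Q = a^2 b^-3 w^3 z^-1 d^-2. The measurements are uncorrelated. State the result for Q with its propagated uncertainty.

935.7 ± 422

For a monomial Q ∝ a^2, b^-3, w^3, z^-1, d^-2, fractional errors add in quadrature:
  (2·δa/a)² = (2×0.0435)² = 0.00758;  (-3·δb/b)² = (-3×0.0964)² = 0.0836;  (3·δw/w)² = (3×0.109)² = 0.106;  (-1·δz/z)² = (-1×0.0703)² = 0.00495;  (-2·δd/d)² = (-2×0.0194)² = 0.00150
δQ/Q = √(0.204) = 0.451
Q = 935.7, so δQ = 0.451 × 935.7 = 422.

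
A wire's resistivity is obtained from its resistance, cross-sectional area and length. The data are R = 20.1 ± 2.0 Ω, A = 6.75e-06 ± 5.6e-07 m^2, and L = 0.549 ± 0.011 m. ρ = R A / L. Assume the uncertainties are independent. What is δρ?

Products/powers → add relative errors in quadrature, weighted by exponent:
  (1·δR/R)² = (1×0.0995)² = 0.00990;  (1·δA/A)² = (1×0.0830)² = 0.00688;  (-1·δL/L)² = (-1×0.0200)² = 0.000401
δρ/ρ = √(0.0172) = 0.131
ρ = 0.000247 Ω·m, so δρ = 0.131 × 0.000247 = 3.24e-05 Ω·m.

3.24e-05 Ω·m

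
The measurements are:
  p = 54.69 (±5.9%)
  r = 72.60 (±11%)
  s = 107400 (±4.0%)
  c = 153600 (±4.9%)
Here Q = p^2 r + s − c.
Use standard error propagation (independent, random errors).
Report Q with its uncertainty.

170900 ± 36100

Let w = p^2·r = 217100. δw/w = √((2·δp/p)² + (1·δr/r)²) = √(0.0139 + 0.0121) = 0.161, so δw = 35000.
Q = w + s − c: δQ = √(δw² + δs² + δc²) = √(1.23e+09 + 1.85e+07 + 5.66e+07) = 36100
Q = 170900.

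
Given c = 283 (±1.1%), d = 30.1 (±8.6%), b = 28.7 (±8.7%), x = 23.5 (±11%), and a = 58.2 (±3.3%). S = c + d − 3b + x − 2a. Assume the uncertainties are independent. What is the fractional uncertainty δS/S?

Absolute uncertainties add in quadrature for a linear combination:
  (δc)² = 9.69;  (δd)² = 6.70;  (3·δb)² = 56.1;  (δx)² = 6.68;  (2·δa)² = 14.8
δS = √(93.9) = 9.69
S = 134, so δS/S = 9.69/134 = 0.0723.

0.0723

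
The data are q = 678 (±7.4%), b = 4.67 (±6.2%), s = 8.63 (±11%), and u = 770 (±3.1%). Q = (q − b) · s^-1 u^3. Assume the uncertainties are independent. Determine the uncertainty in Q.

Let w = q − b = 673. δw = √(δq² + δb²) = √(2520 + 0.0838) = 50.2, so δw/w = 0.0745.
Q is then a monomial in w, s, u:
δQ/Q = √((δw/w)² + (-1·δs/s)² + (3·δu/u)²) = √(0.00555 + 0.0121 + 0.00865) = 0.162
Q = 3.56e+10, so δQ = 0.162 × 3.56e+10 = 5.78e+09.

5.78e+09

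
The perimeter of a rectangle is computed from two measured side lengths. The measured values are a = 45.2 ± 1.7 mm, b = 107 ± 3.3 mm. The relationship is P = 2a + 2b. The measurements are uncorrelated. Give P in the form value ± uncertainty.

304 ± 7.42 mm

For a sum/difference, combine absolute errors in quadrature:
  (2·δa)² = 11.6;  (2·δb)² = 43.6
δP = √(55.1) = 7.42 mm
P = 304 mm.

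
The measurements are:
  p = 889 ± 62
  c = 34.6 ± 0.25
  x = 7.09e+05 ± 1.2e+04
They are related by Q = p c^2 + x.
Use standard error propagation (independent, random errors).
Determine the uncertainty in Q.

Let w = p·c^2 = 1.06e+06. δw/w = √((1·δp/p)² + (2·δc/c)²) = √(0.00486 + 0.000209) = 0.0712, so δw = 75800.
Q = w + x: δQ = √(δw² + δx²) = √(5.75e+09 + 1.44e+08) = 76700

76700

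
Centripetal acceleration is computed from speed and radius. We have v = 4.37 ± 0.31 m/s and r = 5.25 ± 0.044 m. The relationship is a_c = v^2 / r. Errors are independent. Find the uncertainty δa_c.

0.517 m/s^2

Relative error in a monomial: (δa_c/a_c)² = Σ (nᵢ · δxᵢ/xᵢ)².
  (2·δv/v)² = (2×0.0709)² = 0.0201;  (-1·δr/r)² = (-1×0.00838)² = 7.02e-05
δa_c/a_c = √(0.0202) = 0.142
a_c = 3.64 m/s^2, so δa_c = 0.142 × 3.64 = 0.517 m/s^2.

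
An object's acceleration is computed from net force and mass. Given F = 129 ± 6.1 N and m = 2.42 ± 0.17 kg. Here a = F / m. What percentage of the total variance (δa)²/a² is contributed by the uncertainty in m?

(δa/a)² = (1·δF/F)² + (-1·δm/m)²
  F term: (1×0.0473)² = 0.00224
  m term: (-1×0.0702)² = 0.00493
Total = 0.00717. Share from m = 0.00493/0.00717 = 0.688.

68.8%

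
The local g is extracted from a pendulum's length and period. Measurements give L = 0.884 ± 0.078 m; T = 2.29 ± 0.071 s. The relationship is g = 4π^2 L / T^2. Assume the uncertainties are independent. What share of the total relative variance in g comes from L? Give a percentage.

(δg/g)² = (1·δL/L)² + (-2·δT/T)²
  L term: (1×0.0882)² = 0.00779
  T term: (-2×0.0310)² = 0.00385
Total = 0.0116. Share from L = 0.00779/0.0116 = 0.669.

66.9%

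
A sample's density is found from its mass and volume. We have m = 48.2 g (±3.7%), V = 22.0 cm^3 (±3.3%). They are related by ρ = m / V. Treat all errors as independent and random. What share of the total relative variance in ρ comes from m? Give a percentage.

55.7%

(δρ/ρ)² = (1·δm/m)² + (-1·δV/V)²
  m term: (1×0.0370)² = 0.00137
  V term: (-1×0.0330)² = 0.00109
Total = 0.00246. Share from m = 0.00137/0.00246 = 0.557.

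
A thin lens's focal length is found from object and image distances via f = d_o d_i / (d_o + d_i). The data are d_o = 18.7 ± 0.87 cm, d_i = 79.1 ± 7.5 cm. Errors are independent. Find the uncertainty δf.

0.632 cm

∂f/∂d_o = (d_i/(d_o+d_i))² = 0.654;  ∂f/∂d_i = (d_o/(d_o+d_i))² = 0.0366
δf = √((∂f/∂d_o · δd_o)² + (∂f/∂d_i · δd_i)²) = √(0.324 + 0.0752) = 0.632 cm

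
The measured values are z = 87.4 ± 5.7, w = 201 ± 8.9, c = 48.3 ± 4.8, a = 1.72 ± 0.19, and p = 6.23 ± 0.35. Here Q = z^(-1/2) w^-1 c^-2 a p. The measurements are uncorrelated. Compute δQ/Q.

Products/powers → add relative errors in quadrature, weighted by exponent:
  (−½·δz/z)² = (-0.5×0.0652)² = 0.00106;  (-1·δw/w)² = (-1×0.0443)² = 0.00196;  (-2·δc/c)² = (-2×0.0994)² = 0.0395;  (1·δa/a)² = (1×0.110)² = 0.0122;  (1·δp/p)² = (1×0.0562)² = 0.00316
δQ/Q = √(0.0579) = 0.241

0.241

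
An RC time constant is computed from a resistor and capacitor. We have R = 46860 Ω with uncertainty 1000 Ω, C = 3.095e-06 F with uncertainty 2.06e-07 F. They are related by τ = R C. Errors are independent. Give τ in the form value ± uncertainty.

Each factor contributes (exponent × relative error)² to (δτ/τ)²:
  (1·δR/R)² = (1×0.0213)² = 0.000455;  (1·δC/C)² = (1×0.0666)² = 0.00443
δτ/τ = √(0.00489) = 0.0699
τ = 0.1450 s, so δτ = 0.0699 × 0.1450 = 0.0101 s.

0.1450 ± 0.0101 s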